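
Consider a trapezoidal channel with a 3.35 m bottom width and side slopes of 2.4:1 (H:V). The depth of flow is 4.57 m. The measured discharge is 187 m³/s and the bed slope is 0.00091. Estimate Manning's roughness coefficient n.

n = 0.019

With bottom width b = 3.35 m and side slope z = 2.4: A = (b + zy)y = (3.35 + 2.4×4.57)×4.57 = 65.43 m²; P = b + 2y√(1+z²) = 3.35 + 2×4.57×2.6 = 27.11 m.
Hydraulic radius R = A/P = 65.43/27.11 = 2.413 m.
Rearranging Manning's equation: n = (1/Q) A R^(2/3) S^(1/2) = (1/187) × 65.43 × 2.413^(2/3) × √0.00091 = 0.019.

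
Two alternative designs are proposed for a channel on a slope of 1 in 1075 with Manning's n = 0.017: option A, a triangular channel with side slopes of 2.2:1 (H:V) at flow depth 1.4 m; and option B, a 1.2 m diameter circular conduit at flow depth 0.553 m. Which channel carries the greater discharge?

channel A

Channel A: For a triangular section with side slope z = 2.2: A = zy² = 2.2×1.4² = 4.312 m²; P = 2y√(1+z²) = 2×1.4×2.417 = 6.767 m. Hydraulic radius R = A/P = 4.312/6.767 = 0.6373 m. Q_A = (1/0.017)·4.312·0.6373^(2/3)·√0.0009302 = 5.729 m³/s.
Channel B: For a circular section of diameter D = 1.2 m at depth y = 0.553 m, the central angle is θ = 2 arccos(1 − 2y/D) = 2.985 rad. Then A = (D²/8)(θ − sin θ) = 0.5091 m² and P = Dθ/2 = 1.791 m. Hydraulic radius R = A/P = 0.5091/1.791 = 0.2843 m. Q_B = (1/0.017)·0.5091·0.2843^(2/3)·√0.0009302 = 0.3949 m³/s.
Q_A = 5.729 m³/s vs Q_B = 0.3949 m³/s, so channel A carries more.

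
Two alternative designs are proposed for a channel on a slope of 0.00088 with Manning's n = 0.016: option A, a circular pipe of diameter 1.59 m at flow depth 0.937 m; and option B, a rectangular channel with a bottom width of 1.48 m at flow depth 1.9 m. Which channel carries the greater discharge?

channel B

Channel A: For a circular section of diameter D = 1.59 m at depth y = 0.937 m, the central angle is θ = 2 arccos(1 − 2y/D) = 3.501 rad. Then A = (D²/8)(θ − sin θ) = 1.217 m² and P = Dθ/2 = 2.783 m. Hydraulic radius R = A/P = 1.217/2.783 = 0.4374 m. Q_A = (1/0.016)·1.217·0.4374^(2/3)·√0.00088 = 1.301 m³/s.
Channel B: Flow area A = b·y = 1.48 × 1.9 = 2.812 m². Wetted perimeter P = b + 2y = 1.48 + 2×1.9 = 5.28 m. Hydraulic radius R = A/P = 2.812/5.28 = 0.5326 m. Q_B = (1/0.016)·2.812·0.5326^(2/3)·√0.00088 = 3.426 m³/s.
Q_A = 1.301 m³/s vs Q_B = 3.426 m³/s, so channel B carries more.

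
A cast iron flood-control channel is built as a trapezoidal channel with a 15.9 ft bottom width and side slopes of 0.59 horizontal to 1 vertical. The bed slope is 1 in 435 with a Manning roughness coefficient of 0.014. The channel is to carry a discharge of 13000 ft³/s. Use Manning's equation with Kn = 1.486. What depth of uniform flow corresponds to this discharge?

y_n = 20.8 ft

Manning's equation rearranged: A R^(2/3) = nQ / (1.486·√S) = 0.014 × 13000 / (1.486 × √0.002299) = 2554.
Trying y = 22.8 ft: A R^(2/3) = 3048 — high.
Trying y = 20.8 ft: A R^(2/3) = 2559 — close enough.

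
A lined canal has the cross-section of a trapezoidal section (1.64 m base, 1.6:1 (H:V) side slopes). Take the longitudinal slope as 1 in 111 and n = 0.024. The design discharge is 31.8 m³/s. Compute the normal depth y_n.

y_n = 1.81 m

Manning's equation rearranged: A R^(2/3) = nQ / (1·√S) = 0.024 × 31.8 / (√0.009009) = 8.041.
Try y = 1.52 m: A R^(2/3) = 5.507 — too small.
Try y = 1.81 m: A R^(2/3) = 8.041 — matches.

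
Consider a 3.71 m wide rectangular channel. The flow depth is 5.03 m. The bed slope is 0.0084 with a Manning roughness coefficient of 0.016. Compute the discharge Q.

Flow area A = b·y = 3.71 × 5.03 = 18.66 m². Wetted perimeter P = b + 2y = 3.71 + 2×5.03 = 13.77 m.
Hydraulic radius R = A/P = 18.66/13.77 = 1.355 m.
Manning's equation: Q = (1/n) A R^(2/3) S^(1/2) = (1/0.016) × 18.66 × 1.355^(2/3) × 0.0084^(1/2) = 131 m³/s.

Q = 131 m³/s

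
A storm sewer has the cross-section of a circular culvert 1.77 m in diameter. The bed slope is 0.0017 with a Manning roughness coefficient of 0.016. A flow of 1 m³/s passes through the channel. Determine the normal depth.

y_n = 0.63 m

Manning's equation rearranged: A R^(2/3) = nQ / (1·√S) = 0.016 × 1 / (√0.0017) = 0.3881.
At y = 0.716 m: A R^(2/3) = 0.4915 — high.
At y = 0.543 m: A R^(2/3) = 0.2922 — low.
At y = 0.63 m: A R^(2/3) = 0.3878 — close enough.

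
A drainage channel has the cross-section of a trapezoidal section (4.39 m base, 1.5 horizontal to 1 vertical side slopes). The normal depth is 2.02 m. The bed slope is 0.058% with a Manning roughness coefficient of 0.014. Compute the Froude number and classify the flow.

With bottom width b = 4.39 m and side slope z = 1.5: A = (b + zy)y = (4.39 + 1.5×2.02)×2.02 = 14.99 m²; P = b + 2y√(1+z²) = 4.39 + 2×2.02×1.803 = 11.67 m.
Hydraulic radius R = A/P = 14.99/11.67 = 1.284 m.
V = (1/n) R^(2/3) √S = (1/0.014) × 1.284^(2/3) × √0.00058 = 2.032 m/s. Hydraulic depth D_h = A/T = 14.99/10.45 = 1.434 m.
Froude number Fr = V/√(g·D_h) = 2.032/√(9.81×1.434) = 0.542, which is less than 1, so the flow is subcritical.

subcritical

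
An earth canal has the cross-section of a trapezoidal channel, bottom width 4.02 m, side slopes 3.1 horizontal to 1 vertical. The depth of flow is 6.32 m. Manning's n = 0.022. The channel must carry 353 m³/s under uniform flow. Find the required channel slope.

S = 0.000551

With bottom width b = 4.02 m and side slope z = 3.1: A = (b + zy)y = (4.02 + 3.1×6.32)×6.32 = 149.2 m²; P = b + 2y√(1+z²) = 4.02 + 2×6.32×3.257 = 45.19 m.
Hydraulic radius R = A/P = 149.2/45.19 = 3.302 m.
From Manning's equation, S = [nQ / (1 A R^(2/3))]² = [0.022 × 353 / (1 × 149.2 × 3.302^(2/3))]² = 0.000551.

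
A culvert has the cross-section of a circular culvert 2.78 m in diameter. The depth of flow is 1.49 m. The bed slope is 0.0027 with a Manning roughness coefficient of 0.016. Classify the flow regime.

subcritical

For a circular section of diameter D = 2.78 m at depth y = 1.49 m, the central angle is θ = 2 arccos(1 − 2y/D) = 3.286 rad. Then A = (D²/8)(θ − sin θ) = 3.313 m² and P = Dθ/2 = 4.567 m.
Hydraulic radius R = A/P = 3.313/4.567 = 0.7254 m.
V = (1/n) R^(2/3) √S = (1/0.016) × 0.7254^(2/3) × √0.0027 = 2.622 m/s. Hydraulic depth D_h = A/T = 3.313/2.773 = 1.195 m.
Froude number Fr = V/√(g·D_h) = 2.622/√(9.81×1.195) = 0.766, which is less than 1, so the flow is subcritical.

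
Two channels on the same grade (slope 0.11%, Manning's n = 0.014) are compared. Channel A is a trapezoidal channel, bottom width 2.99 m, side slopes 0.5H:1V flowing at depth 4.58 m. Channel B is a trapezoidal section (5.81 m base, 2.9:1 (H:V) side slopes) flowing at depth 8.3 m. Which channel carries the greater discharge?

Channel A: With bottom width b = 2.99 m and side slope z = 0.5: A = (b + zy)y = (2.99 + 0.5×4.58)×4.58 = 24.18 m²; P = b + 2y√(1+z²) = 2.99 + 2×4.58×1.118 = 13.23 m. Hydraulic radius R = A/P = 24.18/13.23 = 1.828 m. Q_A = (1/0.014)·24.18·1.828^(2/3)·√0.0011 = 85.64 m³/s.
Channel B: With bottom width b = 5.81 m and side slope z = 2.9: A = (b + zy)y = (5.81 + 2.9×8.3)×8.3 = 248 m²; P = b + 2y√(1+z²) = 5.81 + 2×8.3×3.068 = 56.73 m. Hydraulic radius R = A/P = 248/56.73 = 4.372 m. Q_B = (1/0.014)·248·4.372^(2/3)·√0.0011 = 1571 m³/s.
Q_A = 85.64 m³/s vs Q_B = 1571 m³/s, so channel B carries more.

channel B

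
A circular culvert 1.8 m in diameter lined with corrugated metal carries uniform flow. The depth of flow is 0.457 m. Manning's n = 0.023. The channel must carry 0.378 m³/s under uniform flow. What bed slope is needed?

For a circular section of diameter D = 1.8 m at depth y = 0.457 m, the central angle is θ = 2 arccos(1 − 2y/D) = 2.112 rad. Then A = (D²/8)(θ − sin θ) = 0.5084 m² and P = Dθ/2 = 1.901 m.
Hydraulic radius R = A/P = 0.5084/1.901 = 0.2674 m.
From Manning's equation, S = [nQ / (1 A R^(2/3))]² = [0.023 × 0.378 / (1 × 0.5084 × 0.2674^(2/3))]² = 0.0017.

S = 0.0017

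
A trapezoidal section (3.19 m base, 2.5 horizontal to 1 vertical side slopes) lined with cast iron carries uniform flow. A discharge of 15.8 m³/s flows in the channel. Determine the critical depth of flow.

At critical depth, Q² T / (g A³) = 1, i.e. A³/T = Q²/g = 15.8²/9.81 = 25.45.
Try y = 1.12 m: A³/T = 34.35 — over.
Try y = 0.737 m: A³/T = 7.421 — short.
Try y = 1.03 m: A³/T = 25.1 — close enough.

y_c = 1.03 m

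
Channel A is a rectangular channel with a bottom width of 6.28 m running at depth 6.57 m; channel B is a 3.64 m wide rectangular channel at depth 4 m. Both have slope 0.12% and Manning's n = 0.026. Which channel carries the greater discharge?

channel A

Channel A: Flow area A = b·y = 6.28 × 6.57 = 41.26 m². Wetted perimeter P = b + 2y = 6.28 + 2×6.57 = 19.42 m. Hydraulic radius R = A/P = 41.26/19.42 = 2.125 m. Q_A = (1/0.026)·41.26·2.125^(2/3)·√0.0012 = 90.85 m³/s.
Channel B: Flow area A = b·y = 3.64 × 4 = 14.56 m². Wetted perimeter P = b + 2y = 3.64 + 2×4 = 11.64 m. Hydraulic radius R = A/P = 14.56/11.64 = 1.251 m. Q_B = (1/0.026)·14.56·1.251^(2/3)·√0.0012 = 22.52 m³/s.
Q_A = 90.85 m³/s vs Q_B = 22.52 m³/s, so channel A carries more.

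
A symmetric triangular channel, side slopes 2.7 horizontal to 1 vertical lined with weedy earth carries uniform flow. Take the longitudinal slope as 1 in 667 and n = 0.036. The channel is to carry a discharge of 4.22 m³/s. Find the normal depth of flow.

y_n = 1.39 m

Manning's equation rearranged: A R^(2/3) = nQ / (1·√S) = 0.036 × 4.22 / (√0.001499) = 3.924.
Try y = 1.2 m: A R^(2/3) = 2.65 — low.
Try y = 1.6 m: A R^(2/3) = 5.707 — high.
Try y = 1.39 m: A R^(2/3) = 3.921 — ≈ 3.924.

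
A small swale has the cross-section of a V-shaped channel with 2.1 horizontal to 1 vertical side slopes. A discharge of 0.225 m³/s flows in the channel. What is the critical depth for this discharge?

At critical depth, Q² T / (g A³) = 1, i.e. A³/T = Q²/g = 0.225²/9.81 = 0.005161.
At y = 0.347 m: A³/T = 0.01109 — high.
At y = 0.298 m: A³/T = 0.005182 — ≈ 0.005161.

y_c = 0.298 m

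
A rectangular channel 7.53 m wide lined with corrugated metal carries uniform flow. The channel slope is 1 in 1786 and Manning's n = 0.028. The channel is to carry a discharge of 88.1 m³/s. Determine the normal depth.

y_n = 7.5 m

Manning's equation rearranged: A R^(2/3) = nQ / (1·√S) = 0.028 × 88.1 / (√0.0005599) = 104.2.
Trying y = 9.56 m: A R^(2/3) = 139.6 — high.
Trying y = 5.86 m: A R^(2/3) = 76.71 — low.
Trying y = 7.5 m: A R^(2/3) = 104.2 — ≈ 104.2.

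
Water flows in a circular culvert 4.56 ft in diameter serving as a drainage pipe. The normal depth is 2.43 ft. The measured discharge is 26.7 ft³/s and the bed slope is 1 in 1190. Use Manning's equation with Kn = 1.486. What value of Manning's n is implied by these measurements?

n = 0.016

For a circular section of diameter D = 4.56 ft at depth y = 2.43 ft, the central angle is θ = 2 arccos(1 − 2y/D) = 3.273 rad. Then A = (D²/8)(θ − sin θ) = 8.849 ft² and P = Dθ/2 = 7.463 ft.
Hydraulic radius R = A/P = 8.849/7.463 = 1.186 ft.
Rearranging Manning's equation: n = (1.486/Q) A R^(2/3) S^(1/2) = (1.486/26.7) × 8.849 × 1.186^(2/3) × √0.0008403 = 0.016.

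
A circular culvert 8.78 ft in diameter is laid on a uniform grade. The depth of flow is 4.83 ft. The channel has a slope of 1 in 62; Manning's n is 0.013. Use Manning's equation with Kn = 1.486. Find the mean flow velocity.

V = 25.5 ft/s

For a circular section of diameter D = 8.78 ft at depth y = 4.83 ft, the central angle is θ = 2 arccos(1 − 2y/D) = 3.342 rad. Then A = (D²/8)(θ − sin θ) = 34.13 ft² and P = Dθ/2 = 14.67 ft.
Hydraulic radius R = A/P = 34.13/14.67 = 2.326 ft.
From Manning's equation, V = (1.486/n) R^(2/3) S^(1/2) = (1.486/0.013) × 2.326^(2/3) × 0.01613^(1/2) = 25.5 ft/s.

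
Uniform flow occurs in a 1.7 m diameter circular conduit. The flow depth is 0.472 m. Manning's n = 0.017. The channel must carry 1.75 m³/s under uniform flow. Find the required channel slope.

S = 0.019

For a circular section of diameter D = 1.7 m at depth y = 0.472 m, the central angle is θ = 2 arccos(1 − 2y/D) = 2.22 rad. Then A = (D²/8)(θ − sin θ) = 0.5142 m² and P = Dθ/2 = 1.887 m.
Hydraulic radius R = A/P = 0.5142/1.887 = 0.2725 m.
From Manning's equation, S = [nQ / (1 A R^(2/3))]² = [0.017 × 1.75 / (1 × 0.5142 × 0.2725^(2/3))]² = 0.019.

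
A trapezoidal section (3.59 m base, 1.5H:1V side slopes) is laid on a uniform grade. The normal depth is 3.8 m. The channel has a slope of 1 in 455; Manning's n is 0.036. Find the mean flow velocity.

V = 2.1 m/s

With bottom width b = 3.59 m and side slope z = 1.5: A = (b + zy)y = (3.59 + 1.5×3.8)×3.8 = 35.3 m²; P = b + 2y√(1+z²) = 3.59 + 2×3.8×1.803 = 17.29 m.
Hydraulic radius R = A/P = 35.3/17.29 = 2.042 m.
From Manning's equation, V = (1/n) R^(2/3) S^(1/2) = (1/0.036) × 2.042^(2/3) × 0.002198^(1/2) = 2.1 m/s.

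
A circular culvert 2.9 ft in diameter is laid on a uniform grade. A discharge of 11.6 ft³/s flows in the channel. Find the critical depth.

y_c = 1.09 ft

At critical depth, Q² T / (g A³) = 1, i.e. A³/T = Q²/g = 11.6²/32.2 = 4.179.
Try y = 1.37 ft: A³/T = 10 — high.
Try y = 0.791 ft: A³/T = 1.204 — low.
Try y = 1.09 ft: A³/T = 4.161 — close enough.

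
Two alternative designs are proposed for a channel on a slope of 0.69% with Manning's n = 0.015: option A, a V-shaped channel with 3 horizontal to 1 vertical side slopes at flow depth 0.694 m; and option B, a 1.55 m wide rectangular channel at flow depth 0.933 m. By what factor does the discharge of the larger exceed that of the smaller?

1.18

Channel A: For a triangular section with side slope z = 3: A = zy² = 3×0.694² = 1.445 m²; P = 2y√(1+z²) = 2×0.694×3.162 = 4.389 m. Hydraulic radius R = A/P = 1.445/4.389 = 0.3292 m. Q_A = (1/0.015)·1.445·0.3292^(2/3)·√0.0069 = 3.815 m³/s.
Channel B: Flow area A = b·y = 1.55 × 0.933 = 1.446 m². Wetted perimeter P = b + 2y = 1.55 + 2×0.933 = 3.416 m. Hydraulic radius R = A/P = 1.446/3.416 = 0.4233 m. Q_B = (1/0.015)·1.446·0.4233^(2/3)·√0.0069 = 4.515 m³/s.
The larger discharge is 4.515 m³/s and the smaller is 3.815 m³/s; the ratio is 1.18.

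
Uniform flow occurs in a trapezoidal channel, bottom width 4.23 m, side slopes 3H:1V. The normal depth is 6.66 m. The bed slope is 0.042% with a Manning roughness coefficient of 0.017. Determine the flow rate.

Q = 446 m³/s

With bottom width b = 4.23 m and side slope z = 3: A = (b + zy)y = (4.23 + 3×6.66)×6.66 = 161.2 m²; P = b + 2y√(1+z²) = 4.23 + 2×6.66×3.162 = 46.35 m.
Hydraulic radius R = A/P = 161.2/46.35 = 3.479 m.
Manning's equation: Q = (1/n) A R^(2/3) S^(1/2) = (1/0.017) × 161.2 × 3.479^(2/3) × 0.00042^(1/2) = 446 m³/s.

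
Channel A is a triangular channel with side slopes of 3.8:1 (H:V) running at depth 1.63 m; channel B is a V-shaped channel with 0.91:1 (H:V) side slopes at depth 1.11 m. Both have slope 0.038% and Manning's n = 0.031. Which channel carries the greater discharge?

Channel A: For a triangular section with side slope z = 3.8: A = zy² = 3.8×1.63² = 10.1 m²; P = 2y√(1+z²) = 2×1.63×3.929 = 12.81 m. Hydraulic radius R = A/P = 10.1/12.81 = 0.7882 m. Q_A = (1/0.031)·10.1·0.7882^(2/3)·√0.00038 = 5.417 m³/s.
Channel B: For a triangular section with side slope z = 0.91: A = zy² = 0.91×1.11² = 1.121 m²; P = 2y√(1+z²) = 2×1.11×1.352 = 3.002 m. Hydraulic radius R = A/P = 1.121/3.002 = 0.3735 m. Q_B = (1/0.031)·1.121·0.3735^(2/3)·√0.00038 = 0.3657 m³/s.
Q_A = 5.417 m³/s vs Q_B = 0.3657 m³/s, so channel A carries more.

channel A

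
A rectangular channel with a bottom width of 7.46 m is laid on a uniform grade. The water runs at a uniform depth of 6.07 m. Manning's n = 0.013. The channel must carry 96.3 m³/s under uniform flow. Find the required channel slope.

Flow area A = b·y = 7.46 × 6.07 = 45.28 m². Wetted perimeter P = b + 2y = 7.46 + 2×6.07 = 19.6 m.
Hydraulic radius R = A/P = 45.28/19.6 = 2.31 m.
From Manning's equation, S = [nQ / (1 A R^(2/3))]² = [0.013 × 96.3 / (1 × 45.28 × 2.31^(2/3))]² = 0.00025.

S = 0.00025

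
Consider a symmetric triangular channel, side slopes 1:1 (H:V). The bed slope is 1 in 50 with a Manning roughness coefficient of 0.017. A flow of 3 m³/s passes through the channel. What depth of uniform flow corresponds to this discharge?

y_n = 0.885 m

Manning's equation rearranged: A R^(2/3) = nQ / (1·√S) = 0.017 × 3 / (√0.02) = 0.3606.
Trying y = 1.02 m: A R^(2/3) = 0.5271 — over.
Trying y = 0.749 m: A R^(2/3) = 0.2313 — short.
Trying y = 0.885 m: A R^(2/3) = 0.361 — close enough.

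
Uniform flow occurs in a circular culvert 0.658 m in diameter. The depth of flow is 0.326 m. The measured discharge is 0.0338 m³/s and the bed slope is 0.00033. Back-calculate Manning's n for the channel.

For a circular section of diameter D = 0.658 m at depth y = 0.326 m, the central angle is θ = 2 arccos(1 − 2y/D) = 3.123 rad. Then A = (D²/8)(θ − sin θ) = 0.1681 m² and P = Dθ/2 = 1.028 m.
Hydraulic radius R = A/P = 0.1681/1.028 = 0.1635 m.
Rearranging Manning's equation: n = (1/Q) A R^(2/3) S^(1/2) = (1/0.0338) × 0.1681 × 0.1635^(2/3) × √0.00033 = 0.027.

n = 0.027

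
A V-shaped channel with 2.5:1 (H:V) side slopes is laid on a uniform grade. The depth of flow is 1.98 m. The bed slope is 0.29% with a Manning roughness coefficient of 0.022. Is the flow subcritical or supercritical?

subcritical

For a triangular section with side slope z = 2.5: A = zy² = 2.5×1.98² = 9.801 m²; P = 2y√(1+z²) = 2×1.98×2.693 = 10.66 m.
Hydraulic radius R = A/P = 9.801/10.66 = 0.9192 m.
V = (1/n) R^(2/3) √S = (1/0.022) × 0.9192^(2/3) × √0.0029 = 2.314 m/s. Hydraulic depth D_h = A/T = 9.801/9.9 = 0.99 m.
Froude number Fr = V/√(g·D_h) = 2.314/√(9.81×0.99) = 0.743, which is less than 1, so the flow is subcritical.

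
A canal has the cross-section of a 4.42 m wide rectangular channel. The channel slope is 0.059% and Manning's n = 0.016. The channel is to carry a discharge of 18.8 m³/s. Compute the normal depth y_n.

Manning's equation rearranged: A R^(2/3) = nQ / (1·√S) = 0.016 × 18.8 / (√0.00059) = 12.38.
Trying y = 2.84 m: A R^(2/3) = 14.51 — high.
Trying y = 2.18 m: A R^(2/3) = 10.25 — low.
Trying y = 2.51 m: A R^(2/3) = 12.36 — ≈ 12.38.

y_n = 2.51 m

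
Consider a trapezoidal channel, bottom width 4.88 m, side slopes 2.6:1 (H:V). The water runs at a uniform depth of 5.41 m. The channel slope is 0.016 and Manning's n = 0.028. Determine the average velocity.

V = 9.24 m/s

With bottom width b = 4.88 m and side slope z = 2.6: A = (b + zy)y = (4.88 + 2.6×5.41)×5.41 = 102.5 m²; P = b + 2y√(1+z²) = 4.88 + 2×5.41×2.786 = 35.02 m.
Hydraulic radius R = A/P = 102.5/35.02 = 2.927 m.
From Manning's equation, V = (1/n) R^(2/3) S^(1/2) = (1/0.028) × 2.927^(2/3) × 0.016^(1/2) = 9.24 m/s.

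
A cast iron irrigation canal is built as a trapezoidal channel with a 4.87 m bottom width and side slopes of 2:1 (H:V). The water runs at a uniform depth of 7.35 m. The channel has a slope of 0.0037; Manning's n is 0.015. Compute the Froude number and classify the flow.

With bottom width b = 4.87 m and side slope z = 2: A = (b + zy)y = (4.87 + 2×7.35)×7.35 = 143.8 m²; P = b + 2y√(1+z²) = 4.87 + 2×7.35×2.236 = 37.74 m.
Hydraulic radius R = A/P = 143.8/37.74 = 3.811 m.
V = (1/n) R^(2/3) √S = (1/0.015) × 3.811^(2/3) × √0.0037 = 9.894 m/s. Hydraulic depth D_h = A/T = 143.8/34.27 = 4.197 m.
Froude number Fr = V/√(g·D_h) = 9.894/√(9.81×4.197) = 1.54, which is greater than 1, so the flow is supercritical.

supercritical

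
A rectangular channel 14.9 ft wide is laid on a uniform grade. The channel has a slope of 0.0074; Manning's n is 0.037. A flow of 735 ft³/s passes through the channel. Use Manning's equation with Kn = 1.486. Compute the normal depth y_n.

y_n = 6.3 ft

Manning's equation rearranged: A R^(2/3) = nQ / (1.486·√S) = 0.037 × 735 / (1.486 × √0.0074) = 212.7.
Trying y = 4.32 ft: A R^(2/3) = 125.9 — too small.
Trying y = 6.3 ft: A R^(2/3) = 212.8 — close enough.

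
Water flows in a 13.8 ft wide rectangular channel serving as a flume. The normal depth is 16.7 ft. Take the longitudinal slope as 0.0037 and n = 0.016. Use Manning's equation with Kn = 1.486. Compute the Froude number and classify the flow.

Flow area A = b·y = 13.8 × 16.7 = 230.5 ft². Wetted perimeter P = b + 2y = 13.8 + 2×16.7 = 47.2 ft.
Hydraulic radius R = A/P = 230.5/47.2 = 4.883 ft.
V = (1.486/n) R^(2/3) √S = (1.486/0.016) × 4.883^(2/3) × √0.0037 = 16.26 ft/s. Hydraulic depth D_h = A/T = 230.5/13.8 = 16.7 ft.
Froude number Fr = V/√(g·D_h) = 16.26/√(32.2×16.7) = 0.701, which is less than 1, so the flow is subcritical.

subcritical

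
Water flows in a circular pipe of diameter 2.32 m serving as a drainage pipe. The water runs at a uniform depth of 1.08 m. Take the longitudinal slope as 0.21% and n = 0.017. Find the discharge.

Q = 3.5 m³/s

For a circular section of diameter D = 2.32 m at depth y = 1.08 m, the central angle is θ = 2 arccos(1 − 2y/D) = 3.004 rad. Then A = (D²/8)(θ − sin θ) = 1.928 m² and P = Dθ/2 = 3.484 m.
Hydraulic radius R = A/P = 1.928/3.484 = 0.5534 m.
Manning's equation: Q = (1/n) A R^(2/3) S^(1/2) = (1/0.017) × 1.928 × 0.5534^(2/3) × 0.0021^(1/2) = 3.5 m³/s.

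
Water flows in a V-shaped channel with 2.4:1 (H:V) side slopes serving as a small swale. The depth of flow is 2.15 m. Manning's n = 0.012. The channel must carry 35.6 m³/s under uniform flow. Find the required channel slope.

S = 0.0015

For a triangular section with side slope z = 2.4: A = zy² = 2.4×2.15² = 11.09 m²; P = 2y√(1+z²) = 2×2.15×2.6 = 11.18 m.
Hydraulic radius R = A/P = 11.09/11.18 = 0.9923 m.
From Manning's equation, S = [nQ / (1 A R^(2/3))]² = [0.012 × 35.6 / (1 × 11.09 × 0.9923^(2/3))]² = 0.0015.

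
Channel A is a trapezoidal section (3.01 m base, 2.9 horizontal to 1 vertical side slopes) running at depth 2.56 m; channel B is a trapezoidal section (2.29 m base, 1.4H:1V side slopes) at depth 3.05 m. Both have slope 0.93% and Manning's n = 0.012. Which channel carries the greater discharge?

Channel A: With bottom width b = 3.01 m and side slope z = 2.9: A = (b + zy)y = (3.01 + 2.9×2.56)×2.56 = 26.71 m²; P = b + 2y√(1+z²) = 3.01 + 2×2.56×3.068 = 18.72 m. Hydraulic radius R = A/P = 26.71/18.72 = 1.427 m. Q_A = (1/0.012)·26.71·1.427^(2/3)·√0.0093 = 272.1 m³/s.
Channel B: With bottom width b = 2.29 m and side slope z = 1.4: A = (b + zy)y = (2.29 + 1.4×3.05)×3.05 = 20.01 m²; P = b + 2y√(1+z²) = 2.29 + 2×3.05×1.72 = 12.78 m. Hydraulic radius R = A/P = 20.01/12.78 = 1.565 m. Q_B = (1/0.012)·20.01·1.565^(2/3)·√0.0093 = 216.7 m³/s.
Q_A = 272.1 m³/s vs Q_B = 216.7 m³/s, so channel A carries more.

channel A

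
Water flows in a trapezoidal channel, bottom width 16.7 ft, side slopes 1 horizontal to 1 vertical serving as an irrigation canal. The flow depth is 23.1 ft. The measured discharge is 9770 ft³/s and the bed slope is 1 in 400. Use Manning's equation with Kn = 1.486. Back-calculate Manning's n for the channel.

With bottom width b = 16.7 ft and side slope z = 1: A = (b + zy)y = (16.7 + 1×23.1)×23.1 = 919.4 ft²; P = b + 2y√(1+z²) = 16.7 + 2×23.1×1.414 = 82.04 ft.
Hydraulic radius R = A/P = 919.4/82.04 = 11.21 ft.
Rearranging Manning's equation: n = (1.486/Q) A R^(2/3) S^(1/2) = (1.486/9770) × 919.4 × 11.21^(2/3) × √0.0025 = 0.035.

n = 0.035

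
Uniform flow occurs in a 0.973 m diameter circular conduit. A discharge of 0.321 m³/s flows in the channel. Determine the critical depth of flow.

y_c = 0.319 m

At critical depth, Q² T / (g A³) = 1, i.e. A³/T = Q²/g = 0.321²/9.81 = 0.0105.
Try y = 0.382 m: A³/T = 0.02092 — over.
Try y = 0.27 m: A³/T = 0.005471 — short.
Try y = 0.319 m: A³/T = 0.01044 — ≈ 0.0105.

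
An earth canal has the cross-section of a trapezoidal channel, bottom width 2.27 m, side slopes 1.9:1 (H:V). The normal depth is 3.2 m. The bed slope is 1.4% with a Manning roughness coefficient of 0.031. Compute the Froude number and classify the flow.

supercritical

With bottom width b = 2.27 m and side slope z = 1.9: A = (b + zy)y = (2.27 + 1.9×3.2)×3.2 = 26.72 m²; P = b + 2y√(1+z²) = 2.27 + 2×3.2×2.147 = 16.01 m.
Hydraulic radius R = A/P = 26.72/16.01 = 1.669 m.
V = (1/n) R^(2/3) √S = (1/0.031) × 1.669^(2/3) × √0.014 = 5.37 m/s. Hydraulic depth D_h = A/T = 26.72/14.43 = 1.852 m.
Froude number Fr = V/√(g·D_h) = 5.37/√(9.81×1.852) = 1.26, which is greater than 1, so the flow is supercritical.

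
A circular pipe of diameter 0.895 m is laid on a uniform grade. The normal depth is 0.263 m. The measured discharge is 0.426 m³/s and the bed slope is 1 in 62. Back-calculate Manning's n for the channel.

For a circular section of diameter D = 0.895 m at depth y = 0.263 m, the central angle is θ = 2 arccos(1 − 2y/D) = 2.292 rad. Then A = (D²/8)(θ − sin θ) = 0.1542 m² and P = Dθ/2 = 1.026 m.
Hydraulic radius R = A/P = 0.1542/1.026 = 0.1504 m.
Rearranging Manning's equation: n = (1/Q) A R^(2/3) S^(1/2) = (1/0.426) × 0.1542 × 0.1504^(2/3) × √0.01613 = 0.013.

n = 0.013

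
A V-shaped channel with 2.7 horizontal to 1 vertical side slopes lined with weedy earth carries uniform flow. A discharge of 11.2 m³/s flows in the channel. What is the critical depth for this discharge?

y_c = 1.29 m

At critical depth, Q² T / (g A³) = 1, i.e. A³/T = Q²/g = 11.2²/9.81 = 12.79.
Try y = 1.53 m: A³/T = 30.56 — high.
Try y = 1.09 m: A³/T = 5.608 — low.
Try y = 1.29 m: A³/T = 13.02 — close enough.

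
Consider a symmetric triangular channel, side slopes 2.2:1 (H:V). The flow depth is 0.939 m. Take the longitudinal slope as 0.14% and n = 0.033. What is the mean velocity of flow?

For a triangular section with side slope z = 2.2: A = zy² = 2.2×0.939² = 1.94 m²; P = 2y√(1+z²) = 2×0.939×2.417 = 4.538 m.
Hydraulic radius R = A/P = 1.94/4.538 = 0.4274 m.
From Manning's equation, V = (1/n) R^(2/3) S^(1/2) = (1/0.033) × 0.4274^(2/3) × 0.0014^(1/2) = 0.643 m/s.

V = 0.643 m/s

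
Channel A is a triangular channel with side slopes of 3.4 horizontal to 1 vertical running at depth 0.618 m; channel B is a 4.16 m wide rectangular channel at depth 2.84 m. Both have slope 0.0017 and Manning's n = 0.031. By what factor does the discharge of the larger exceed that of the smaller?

Channel A: For a triangular section with side slope z = 3.4: A = zy² = 3.4×0.618² = 1.299 m²; P = 2y√(1+z²) = 2×0.618×3.544 = 4.38 m. Hydraulic radius R = A/P = 1.299/4.38 = 0.2964 m. Q_A = (1/0.031)·1.299·0.2964^(2/3)·√0.0017 = 0.7679 m³/s.
Channel B: Flow area A = b·y = 4.16 × 2.84 = 11.81 m². Wetted perimeter P = b + 2y = 4.16 + 2×2.84 = 9.84 m. Hydraulic radius R = A/P = 11.81/9.84 = 1.201 m. Q_B = (1/0.031)·11.81·1.201^(2/3)·√0.0017 = 17.75 m³/s.
The larger discharge is 17.75 m³/s and the smaller is 0.7679 m³/s; the ratio is 23.1.

23.1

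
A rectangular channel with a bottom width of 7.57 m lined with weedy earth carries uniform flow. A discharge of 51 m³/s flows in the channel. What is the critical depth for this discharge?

y_c = 1.67 m

For a rectangular channel, critical depth y_c = (q²/g)^(1/3) where q = Q/b = 51/7.57 = 6.737 m²/s.
So y_c = (6.737²/9.81)^(1/3) = 1.67 m.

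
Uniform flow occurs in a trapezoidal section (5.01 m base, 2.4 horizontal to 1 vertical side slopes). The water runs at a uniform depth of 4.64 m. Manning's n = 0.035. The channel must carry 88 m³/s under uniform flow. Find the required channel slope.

With bottom width b = 5.01 m and side slope z = 2.4: A = (b + zy)y = (5.01 + 2.4×4.64)×4.64 = 74.92 m²; P = b + 2y√(1+z²) = 5.01 + 2×4.64×2.6 = 29.14 m.
Hydraulic radius R = A/P = 74.92/29.14 = 2.571 m.
From Manning's equation, S = [nQ / (1 A R^(2/3))]² = [0.035 × 88 / (1 × 74.92 × 2.571^(2/3))]² = 0.00048.

S = 0.00048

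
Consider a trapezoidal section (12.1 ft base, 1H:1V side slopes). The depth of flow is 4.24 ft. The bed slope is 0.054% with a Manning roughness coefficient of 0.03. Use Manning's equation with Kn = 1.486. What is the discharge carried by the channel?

With bottom width b = 12.1 ft and side slope z = 1: A = (b + zy)y = (12.1 + 1×4.24)×4.24 = 69.28 ft²; P = b + 2y√(1+z²) = 12.1 + 2×4.24×1.414 = 24.09 ft.
Hydraulic radius R = A/P = 69.28/24.09 = 2.876 ft.
Manning's equation: Q = (1.486/n) A R^(2/3) S^(1/2) = (1.486/0.03) × 69.28 × 2.876^(2/3) × 0.00054^(1/2) = 161 ft³/s.

Q = 161 ft³/s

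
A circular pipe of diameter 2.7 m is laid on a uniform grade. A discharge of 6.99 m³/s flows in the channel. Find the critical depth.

y_c = 1.17 m

At critical depth, Q² T / (g A³) = 1, i.e. A³/T = Q²/g = 6.99²/9.81 = 4.981.
Trying y = 0.799 m: A³/T = 1.155 — low.
Trying y = 1.32 m: A³/T = 7.975 — high.
Trying y = 1.17 m: A³/T = 5.027 — matches.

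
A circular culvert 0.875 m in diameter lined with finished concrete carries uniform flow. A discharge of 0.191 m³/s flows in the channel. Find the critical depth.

y_c = 0.252 m

At critical depth, Q² T / (g A³) = 1, i.e. A³/T = Q²/g = 0.191²/9.81 = 0.003719.
Try y = 0.217 m: A³/T = 0.002078 — short.
Try y = 0.295 m: A³/T = 0.006842 — over.
Try y = 0.252 m: A³/T = 0.003717 — close enough.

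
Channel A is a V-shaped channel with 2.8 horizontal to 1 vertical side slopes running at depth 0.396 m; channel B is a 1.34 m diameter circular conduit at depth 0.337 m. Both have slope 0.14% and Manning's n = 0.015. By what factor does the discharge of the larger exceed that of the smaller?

1.52

Channel A: For a triangular section with side slope z = 2.8: A = zy² = 2.8×0.396² = 0.4391 m²; P = 2y√(1+z²) = 2×0.396×2.973 = 2.355 m. Hydraulic radius R = A/P = 0.4391/2.355 = 0.1865 m. Q_A = (1/0.015)·0.4391·0.1865^(2/3)·√0.0014 = 0.3575 m³/s.
Channel B: For a circular section of diameter D = 1.34 m at depth y = 0.337 m, the central angle is θ = 2 arccos(1 − 2y/D) = 2.101 rad. Then A = (D²/8)(θ − sin θ) = 0.278 m² and P = Dθ/2 = 1.408 m. Hydraulic radius R = A/P = 0.278/1.408 = 0.1975 m. Q_B = (1/0.015)·0.278·0.1975^(2/3)·√0.0014 = 0.2352 m³/s.
The larger discharge is 0.3575 m³/s and the smaller is 0.2352 m³/s; the ratio is 1.52.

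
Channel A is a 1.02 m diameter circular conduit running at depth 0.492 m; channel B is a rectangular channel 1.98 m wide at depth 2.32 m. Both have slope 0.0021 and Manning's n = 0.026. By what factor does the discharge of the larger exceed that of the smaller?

Channel A: For a circular section of diameter D = 1.02 m at depth y = 0.492 m, the central angle is θ = 2 arccos(1 − 2y/D) = 3.071 rad. Then A = (D²/8)(θ − sin θ) = 0.3902 m² and P = Dθ/2 = 1.566 m. Hydraulic radius R = A/P = 0.3902/1.566 = 0.2491 m. Q_A = (1/0.026)·0.3902·0.2491^(2/3)·√0.0021 = 0.2723 m³/s.
Channel B: Flow area A = b·y = 1.98 × 2.32 = 4.594 m². Wetted perimeter P = b + 2y = 1.98 + 2×2.32 = 6.62 m. Hydraulic radius R = A/P = 4.594/6.62 = 0.6939 m. Q_B = (1/0.026)·4.594·0.6939^(2/3)·√0.0021 = 6.346 m³/s.
The larger discharge is 6.346 m³/s and the smaller is 0.2723 m³/s; the ratio is 23.3.

23.3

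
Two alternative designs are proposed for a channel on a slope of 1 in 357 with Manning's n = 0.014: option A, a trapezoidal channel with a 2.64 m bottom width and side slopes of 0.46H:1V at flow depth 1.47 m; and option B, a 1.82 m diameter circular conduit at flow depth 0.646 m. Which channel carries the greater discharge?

Channel A: With bottom width b = 2.64 m and side slope z = 0.46: A = (b + zy)y = (2.64 + 0.46×1.47)×1.47 = 4.875 m²; P = b + 2y√(1+z²) = 2.64 + 2×1.47×1.101 = 5.876 m. Hydraulic radius R = A/P = 4.875/5.876 = 0.8296 m. Q_A = (1/0.014)·4.875·0.8296^(2/3)·√0.002801 = 16.27 m³/s.
Channel B: For a circular section of diameter D = 1.82 m at depth y = 0.646 m, the central angle is θ = 2 arccos(1 − 2y/D) = 2.553 rad. Then A = (D²/8)(θ − sin θ) = 0.8271 m² and P = Dθ/2 = 2.323 m. Hydraulic radius R = A/P = 0.8271/2.323 = 0.356 m. Q_B = (1/0.014)·0.8271·0.356^(2/3)·√0.002801 = 1.571 m³/s.
Q_A = 16.27 m³/s vs Q_B = 1.571 m³/s, so channel A carries more.

channel A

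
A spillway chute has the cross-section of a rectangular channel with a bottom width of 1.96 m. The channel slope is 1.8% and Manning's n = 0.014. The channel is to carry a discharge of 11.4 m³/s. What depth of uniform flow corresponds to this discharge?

Manning's equation rearranged: A R^(2/3) = nQ / (1·√S) = 0.014 × 11.4 / (√0.018) = 1.19.
At y = 1.23 m: A R^(2/3) = 1.609 — over.
At y = 0.785 m: A R^(2/3) = 0.8845 — short.
At y = 0.977 m: A R^(2/3) = 1.189 — ≈ 1.19.

y_n = 0.977 m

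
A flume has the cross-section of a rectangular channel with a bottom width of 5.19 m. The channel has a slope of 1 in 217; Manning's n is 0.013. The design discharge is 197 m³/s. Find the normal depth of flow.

Manning's equation rearranged: A R^(2/3) = nQ / (1·√S) = 0.013 × 197 / (√0.004608) = 37.73.
At y = 5.68 m: A R^(2/3) = 43.32 — over.
At y = 4.07 m: A R^(2/3) = 28.71 — short.
At y = 5.07 m: A R^(2/3) = 37.72 — ≈ 37.73.

y_n = 5.07 m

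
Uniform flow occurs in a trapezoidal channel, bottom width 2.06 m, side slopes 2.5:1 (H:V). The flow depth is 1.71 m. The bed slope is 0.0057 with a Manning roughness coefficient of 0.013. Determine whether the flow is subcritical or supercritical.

With bottom width b = 2.06 m and side slope z = 2.5: A = (b + zy)y = (2.06 + 2.5×1.71)×1.71 = 10.83 m²; P = b + 2y√(1+z²) = 2.06 + 2×1.71×2.693 = 11.27 m.
Hydraulic radius R = A/P = 10.83/11.27 = 0.9613 m.
V = (1/n) R^(2/3) √S = (1/0.013) × 0.9613^(2/3) × √0.0057 = 5.657 m/s. Hydraulic depth D_h = A/T = 10.83/10.61 = 1.021 m.
Froude number Fr = V/√(g·D_h) = 5.657/√(9.81×1.021) = 1.79, which is greater than 1, so the flow is supercritical.

supercritical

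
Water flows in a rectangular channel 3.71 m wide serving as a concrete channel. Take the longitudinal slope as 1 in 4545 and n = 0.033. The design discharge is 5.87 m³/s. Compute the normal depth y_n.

y_n = 3.17 m

Manning's equation rearranged: A R^(2/3) = nQ / (1·√S) = 0.033 × 5.87 / (√0.00022) = 13.06.
At y = 2.42 m: A R^(2/3) = 9.276 — short.
At y = 3.17 m: A R^(2/3) = 13.06 — close enough.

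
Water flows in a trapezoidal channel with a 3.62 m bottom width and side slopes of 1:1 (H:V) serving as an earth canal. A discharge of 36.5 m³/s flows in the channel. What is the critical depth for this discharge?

y_c = 1.83 m

At critical depth, Q² T / (g A³) = 1, i.e. A³/T = Q²/g = 36.5²/9.81 = 135.8.
Try y = 1.55 m: A³/T = 76.58 — short.
Try y = 2.07 m: A³/T = 210.6 — over.
Try y = 1.83 m: A³/T = 136.3 — ≈ 135.8.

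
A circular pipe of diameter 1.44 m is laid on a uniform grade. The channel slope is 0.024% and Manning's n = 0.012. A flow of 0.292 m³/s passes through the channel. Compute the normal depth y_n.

Manning's equation rearranged: A R^(2/3) = nQ / (1·√S) = 0.012 × 0.292 / (√0.00024) = 0.2262.
At y = 0.645 m: A R^(2/3) = 0.3405 — too large.
At y = 0.392 m: A R^(2/3) = 0.1335 — too small.
At y = 0.516 m: A R^(2/3) = 0.2265 — matches.

y_n = 0.516 m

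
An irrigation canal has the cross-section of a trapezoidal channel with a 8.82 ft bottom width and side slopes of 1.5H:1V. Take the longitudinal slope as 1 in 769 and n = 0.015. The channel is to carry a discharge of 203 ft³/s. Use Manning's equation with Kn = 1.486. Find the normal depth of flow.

y_n = 2.81 ft

Manning's equation rearranged: A R^(2/3) = nQ / (1.486·√S) = 0.015 × 203 / (1.486 × √0.0013) = 56.82.
At y = 3.56 ft: A R^(2/3) = 88.54 — high.
At y = 2.3 ft: A R^(2/3) = 39.39 — low.
At y = 2.81 ft: A R^(2/3) = 56.83 — ≈ 56.82.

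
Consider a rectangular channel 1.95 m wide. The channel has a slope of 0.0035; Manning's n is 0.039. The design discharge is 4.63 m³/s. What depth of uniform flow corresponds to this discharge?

y_n = 2.06 m

Manning's equation rearranged: A R^(2/3) = nQ / (1·√S) = 0.039 × 4.63 / (√0.0035) = 3.052.
Trying y = 2.57 m: A R^(2/3) = 3.977 — high.
Trying y = 1.69 m: A R^(2/3) = 2.392 — low.
Trying y = 2.06 m: A R^(2/3) = 3.051 — close enough.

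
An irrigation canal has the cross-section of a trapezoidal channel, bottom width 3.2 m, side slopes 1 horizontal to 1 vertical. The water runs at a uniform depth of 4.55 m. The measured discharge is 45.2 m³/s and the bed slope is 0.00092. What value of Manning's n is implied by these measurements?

n = 0.04

With bottom width b = 3.2 m and side slope z = 1: A = (b + zy)y = (3.2 + 1×4.55)×4.55 = 35.26 m²; P = b + 2y√(1+z²) = 3.2 + 2×4.55×1.414 = 16.07 m.
Hydraulic radius R = A/P = 35.26/16.07 = 2.194 m.
Rearranging Manning's equation: n = (1/Q) A R^(2/3) S^(1/2) = (1/45.2) × 35.26 × 2.194^(2/3) × √0.00092 = 0.04.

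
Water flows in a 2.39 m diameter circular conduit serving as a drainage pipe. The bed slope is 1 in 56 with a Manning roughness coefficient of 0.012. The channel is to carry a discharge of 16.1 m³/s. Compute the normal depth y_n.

y_n = 1.13 m

Manning's equation rearranged: A R^(2/3) = nQ / (1·√S) = 0.012 × 16.1 / (√0.01786) = 1.446.
Try y = 1.4 m: A R^(2/3) = 2.06 — high.
Try y = 0.891 m: A R^(2/3) = 0.9418 — low.
Try y = 1.13 m: A R^(2/3) = 1.446 — close enough.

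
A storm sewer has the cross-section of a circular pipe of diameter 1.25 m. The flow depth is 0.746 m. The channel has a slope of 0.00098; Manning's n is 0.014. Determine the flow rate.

For a circular section of diameter D = 1.25 m at depth y = 0.746 m, the central angle is θ = 2 arccos(1 − 2y/D) = 3.531 rad. Then A = (D²/8)(θ − sin θ) = 0.7639 m² and P = Dθ/2 = 2.207 m.
Hydraulic radius R = A/P = 0.7639/2.207 = 0.3461 m.
Manning's equation: Q = (1/n) A R^(2/3) S^(1/2) = (1/0.014) × 0.7639 × 0.3461^(2/3) × 0.00098^(1/2) = 0.842 m³/s.

Q = 0.842 m³/s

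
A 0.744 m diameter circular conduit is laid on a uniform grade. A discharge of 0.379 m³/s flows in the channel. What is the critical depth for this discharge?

At critical depth, Q² T / (g A³) = 1, i.e. A³/T = Q²/g = 0.379²/9.81 = 0.01464.
Try y = 0.314 m: A³/T = 0.007217 — too small.
Try y = 0.378 m: A³/T = 0.01468 — close enough.

y_c = 0.378 m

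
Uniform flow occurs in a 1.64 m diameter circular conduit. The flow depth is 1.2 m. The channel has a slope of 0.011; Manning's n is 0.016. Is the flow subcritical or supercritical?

supercritical

For a circular section of diameter D = 1.64 m at depth y = 1.2 m, the central angle is θ = 2 arccos(1 − 2y/D) = 4.105 rad. Then A = (D²/8)(θ − sin θ) = 1.656 m² and P = Dθ/2 = 3.366 m.
Hydraulic radius R = A/P = 1.656/3.366 = 0.492 m.
V = (1/n) R^(2/3) √S = (1/0.016) × 0.492^(2/3) × √0.011 = 4.085 m/s. Hydraulic depth D_h = A/T = 1.656/1.453 = 1.14 m.
Froude number Fr = V/√(g·D_h) = 4.085/√(9.81×1.14) = 1.22, which is greater than 1, so the flow is supercritical.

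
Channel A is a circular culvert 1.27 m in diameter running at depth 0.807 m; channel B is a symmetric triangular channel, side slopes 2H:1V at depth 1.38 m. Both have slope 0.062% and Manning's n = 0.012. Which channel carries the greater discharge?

channel B

Channel A: For a circular section of diameter D = 1.27 m at depth y = 0.807 m, the central angle is θ = 2 arccos(1 − 2y/D) = 3.69 rad. Then A = (D²/8)(θ − sin θ) = 0.8491 m² and P = Dθ/2 = 2.343 m. Hydraulic radius R = A/P = 0.8491/2.343 = 0.3624 m. Q_A = (1/0.012)·0.8491·0.3624^(2/3)·√0.00062 = 0.8955 m³/s.
Channel B: For a triangular section with side slope z = 2: A = zy² = 2×1.38² = 3.809 m²; P = 2y√(1+z²) = 2×1.38×2.236 = 6.172 m. Hydraulic radius R = A/P = 3.809/6.172 = 0.6172 m. Q_B = (1/0.012)·3.809·0.6172^(2/3)·√0.00062 = 5.729 m³/s.
Q_A = 0.8955 m³/s vs Q_B = 5.729 m³/s, so channel B carries more.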